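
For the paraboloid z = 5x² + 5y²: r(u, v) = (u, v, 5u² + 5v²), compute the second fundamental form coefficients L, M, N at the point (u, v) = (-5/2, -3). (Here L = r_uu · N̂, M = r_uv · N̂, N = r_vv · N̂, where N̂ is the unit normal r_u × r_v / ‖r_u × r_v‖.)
L = 5*sqrt(1526)/763;  M = 0;  N = 5*sqrt(1526)/763

Compute the unit normal N̂(u, v) = (-10*u/sqrt(100*u^2 + 100*v^2 + 1), -10*v/sqrt(100*u^2 + 100*v^2 + 1), 1/sqrt(100*u^2 + 100*v^2 + 1)), and the second partials r_uu, r_uv, r_vv. Take dot products:
  L(u, v) = r_uu · N̂ = 10/sqrt(100*u^2 + 100*v^2 + 1),
  M(u, v) = r_uv · N̂ = 0,
  N(u, v) = r_vv · N̂ = 10/sqrt(100*u^2 + 100*v^2 + 1).
Evaluating at (u, v) = (-5/2, -3):
  L = 5*sqrt(1526)/763, M = 0, N = 5*sqrt(1526)/763.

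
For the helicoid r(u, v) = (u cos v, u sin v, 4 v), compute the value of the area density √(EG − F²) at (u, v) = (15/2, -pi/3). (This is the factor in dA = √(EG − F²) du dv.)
√(EG − F²)|_{(15/2, -pi/3)} = 17/2

E = 1, F = 0, G = u^2 + 16, so EG − F² = u^2 + 16. Taking the positive square root: √(EG − F²) = sqrt(u^2 + 16). At (u, v) = (15/2, -pi/3): 17/2.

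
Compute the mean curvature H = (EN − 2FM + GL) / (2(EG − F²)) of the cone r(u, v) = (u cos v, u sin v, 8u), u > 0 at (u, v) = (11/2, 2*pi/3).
H = 8*sqrt(65)/715

With E = 65, F = 0, G = u^2, L = 0, M = 0, N = 8*sqrt(65)*u^2/(65*Abs(u)), assemble
  H = (EN − 2FM + GL) / (2(EG − F²)) = 4*sqrt(65)/(65*Abs(u)).
At (u, v) = (11/2, 2*pi/3): H = 8*sqrt(65)/715.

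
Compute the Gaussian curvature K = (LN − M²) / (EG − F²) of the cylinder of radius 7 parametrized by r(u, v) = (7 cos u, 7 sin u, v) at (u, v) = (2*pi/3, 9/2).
K = 0

Coefficients of the first fundamental form: E = 49, F = 0, G = 1.
Coefficients of the second fundamental form: L = -7, M = 0, N = 0.
Assemble K = (LN − M²)/(EG − F²) = 0. At (u, v) = (2*pi/3, 9/2): K = 0.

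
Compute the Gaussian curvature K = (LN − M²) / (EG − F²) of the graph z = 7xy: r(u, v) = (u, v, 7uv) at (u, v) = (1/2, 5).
K = -784/24532209

Coefficients of the first fundamental form: E = 49*v^2 + 1, F = 49*u*v, G = 49*u^2 + 1.
Coefficients of the second fundamental form: L = 0, M = 7/sqrt(49*u^2 + 49*v^2 + 1), N = 0.
Assemble K = (LN − M²)/(EG − F²) = -49/(2401*u^4 + 4802*u^2*v^2 + 98*u^2 + 2401*v^4 + 98*v^2 + 1). At (u, v) = (1/2, 5): K = -784/24532209.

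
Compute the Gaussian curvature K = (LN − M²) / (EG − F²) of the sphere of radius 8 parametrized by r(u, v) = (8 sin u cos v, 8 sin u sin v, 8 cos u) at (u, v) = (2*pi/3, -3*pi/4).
K = 1/64

Coefficients of the first fundamental form: E = 64, F = 0, G = 64*sin(u)^2.
Coefficients of the second fundamental form: L = -8*sin(u)/Abs(sin(u)), M = 0, N = -8*sin(u)^3/Abs(sin(u)).
Assemble K = (LN − M²)/(EG − F²) = 1/64. At (u, v) = (2*pi/3, -3*pi/4): K = 1/64.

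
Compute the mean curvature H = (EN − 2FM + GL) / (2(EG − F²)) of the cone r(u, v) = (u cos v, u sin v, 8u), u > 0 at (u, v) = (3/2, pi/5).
H = 8*sqrt(65)/195

With E = 65, F = 0, G = u^2, L = 0, M = 0, N = 8*sqrt(65)*u^2/(65*Abs(u)), assemble
  H = (EN − 2FM + GL) / (2(EG − F²)) = 4*sqrt(65)/(65*Abs(u)).
At (u, v) = (3/2, pi/5): H = 8*sqrt(65)/195.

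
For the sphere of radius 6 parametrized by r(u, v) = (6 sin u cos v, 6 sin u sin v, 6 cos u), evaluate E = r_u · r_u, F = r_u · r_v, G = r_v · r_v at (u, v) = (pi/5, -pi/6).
E = 36;  F = 0;  G = 45/2 - 9*sqrt(5)/2

Partials: r_u = (6*cos(u)*cos(v), 6*sin(v)*cos(u), -6*sin(u)), r_v = (-6*sin(u)*sin(v), 6*sin(u)*cos(v), 0). As functions of (u, v):
  E = r_u · r_u = 36,
  F = r_u · r_v = 0,
  G = r_v · r_v = 36*sin(u)^2.
Evaluating at (u, v) = (pi/5, -pi/6): E = 36, F = 0, G = 45/2 - 9*sqrt(5)/2.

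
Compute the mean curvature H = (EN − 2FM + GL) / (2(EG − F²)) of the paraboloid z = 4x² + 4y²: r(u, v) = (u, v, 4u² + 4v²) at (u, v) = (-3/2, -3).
H = 2888*sqrt(721)/519841

With E = 64*u^2 + 1, F = 64*u*v, G = 64*v^2 + 1, L = 8/sqrt(64*u^2 + 64*v^2 + 1), M = 0, N = 8/sqrt(64*u^2 + 64*v^2 + 1), assemble
  H = (EN − 2FM + GL) / (2(EG − F²)) = 8*(32*u^2 + 32*v^2 + 1)/(64*u^2 + 64*v^2 + 1)^(3/2).
At (u, v) = (-3/2, -3): H = 2888*sqrt(721)/519841.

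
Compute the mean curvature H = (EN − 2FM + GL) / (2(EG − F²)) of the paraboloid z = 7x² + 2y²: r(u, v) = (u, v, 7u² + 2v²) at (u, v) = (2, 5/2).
H = 253*sqrt(885)/87025

With E = 196*u^2 + 1, F = 56*u*v, G = 16*v^2 + 1, L = 14/sqrt(196*u^2 + 16*v^2 + 1), M = 0, N = 4/sqrt(196*u^2 + 16*v^2 + 1), assemble
  H = (EN − 2FM + GL) / (2(EG − F²)) = (392*u^2 + 112*v^2 + 9)/(196*u^2 + 16*v^2 + 1)^(3/2).
At (u, v) = (2, 5/2): H = 253*sqrt(885)/87025.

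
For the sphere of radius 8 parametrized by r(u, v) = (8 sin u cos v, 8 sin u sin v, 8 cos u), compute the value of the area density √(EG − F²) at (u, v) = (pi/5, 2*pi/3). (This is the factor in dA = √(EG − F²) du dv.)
√(EG − F²)|_{(pi/5, 2*pi/3)} = 16*sqrt(10 - 2*sqrt(5))

E = 64, F = 0, G = 64*sin(u)^2, so EG − F² = 4096*sin(u)^2. Taking the positive square root: √(EG − F²) = 64*Abs(sin(u)). At (u, v) = (pi/5, 2*pi/3): 16*sqrt(10 - 2*sqrt(5)).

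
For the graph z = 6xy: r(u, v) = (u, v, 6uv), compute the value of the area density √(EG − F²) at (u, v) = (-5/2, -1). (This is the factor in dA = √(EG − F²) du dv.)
√(EG − F²)|_{(-5/2, -1)} = sqrt(262)

E = 36*v^2 + 1, F = 36*u*v, G = 36*u^2 + 1, so EG − F² = 36*u^2 + 36*v^2 + 1. Taking the positive square root: √(EG − F²) = sqrt(36*u^2 + 36*v^2 + 1). At (u, v) = (-5/2, -1): sqrt(262).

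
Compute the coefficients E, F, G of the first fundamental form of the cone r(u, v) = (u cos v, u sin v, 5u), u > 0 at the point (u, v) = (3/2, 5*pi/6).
E = 26;  F = 0;  G = 9/4

Partials: r_u = (cos(v), sin(v), 5), r_v = (-u*sin(v), u*cos(v), 0). As functions of (u, v):
  E = r_u · r_u = 26,
  F = r_u · r_v = 0,
  G = r_v · r_v = u^2.
Evaluating at (u, v) = (3/2, 5*pi/6): E = 26, F = 0, G = 9/4.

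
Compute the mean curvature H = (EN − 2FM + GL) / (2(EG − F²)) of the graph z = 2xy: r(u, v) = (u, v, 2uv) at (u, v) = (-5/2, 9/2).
H = 90*sqrt(107)/11449

With E = 4*v^2 + 1, F = 4*u*v, G = 4*u^2 + 1, L = 0, M = 2/sqrt(4*u^2 + 4*v^2 + 1), N = 0, assemble
  H = (EN − 2FM + GL) / (2(EG − F²)) = -8*u*v/(4*u^2 + 4*v^2 + 1)^(3/2).
At (u, v) = (-5/2, 9/2): H = 90*sqrt(107)/11449.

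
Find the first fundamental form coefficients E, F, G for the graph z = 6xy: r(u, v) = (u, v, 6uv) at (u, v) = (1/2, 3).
E = 325;  F = 54;  G = 10

Partials: r_u = (1, 0, 6*v), r_v = (0, 1, 6*u). As functions of (u, v):
  E = r_u · r_u = 36*v^2 + 1,
  F = r_u · r_v = 36*u*v,
  G = r_v · r_v = 36*u^2 + 1.
Evaluating at (u, v) = (1/2, 3): E = 325, F = 54, G = 10.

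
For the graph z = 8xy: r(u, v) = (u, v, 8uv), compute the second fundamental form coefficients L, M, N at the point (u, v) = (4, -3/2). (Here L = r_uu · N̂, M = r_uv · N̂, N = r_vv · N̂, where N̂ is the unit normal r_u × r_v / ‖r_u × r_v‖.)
L = 0;  M = 8*sqrt(1169)/1169;  N = 0

Compute the unit normal N̂(u, v) = (-8*v/sqrt(64*u^2 + 64*v^2 + 1), -8*u/sqrt(64*u^2 + 64*v^2 + 1), 1/sqrt(64*u^2 + 64*v^2 + 1)), and the second partials r_uu, r_uv, r_vv. Take dot products:
  L(u, v) = r_uu · N̂ = 0,
  M(u, v) = r_uv · N̂ = 8/sqrt(64*u^2 + 64*v^2 + 1),
  N(u, v) = r_vv · N̂ = 0.
Evaluating at (u, v) = (4, -3/2):
  L = 0, M = 8*sqrt(1169)/1169, N = 0.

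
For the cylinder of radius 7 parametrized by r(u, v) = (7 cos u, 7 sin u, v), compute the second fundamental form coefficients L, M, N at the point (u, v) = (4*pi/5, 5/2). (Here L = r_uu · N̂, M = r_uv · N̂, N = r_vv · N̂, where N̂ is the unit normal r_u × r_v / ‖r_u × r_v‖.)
L = -7;  M = 0;  N = 0

Compute the unit normal N̂(u, v) = (cos(u), sin(u), 0), and the second partials r_uu, r_uv, r_vv. Take dot products:
  L(u, v) = r_uu · N̂ = -7,
  M(u, v) = r_uv · N̂ = 0,
  N(u, v) = r_vv · N̂ = 0.
Evaluating at (u, v) = (4*pi/5, 5/2):
  L = -7, M = 0, N = 0.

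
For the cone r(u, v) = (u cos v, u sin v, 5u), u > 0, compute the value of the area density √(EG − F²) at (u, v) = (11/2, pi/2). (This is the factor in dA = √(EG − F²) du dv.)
√(EG − F²)|_{(11/2, pi/2)} = 11*sqrt(26)/2

E = 26, F = 0, G = u^2, so EG − F² = 26*u^2. Taking the positive square root: √(EG − F²) = sqrt(26)*Abs(u). At (u, v) = (11/2, pi/2): 11*sqrt(26)/2.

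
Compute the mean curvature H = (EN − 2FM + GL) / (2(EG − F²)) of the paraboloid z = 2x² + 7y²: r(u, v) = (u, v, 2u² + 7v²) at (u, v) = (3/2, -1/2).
H = 359*sqrt(86)/7396

With E = 16*u^2 + 1, F = 56*u*v, G = 196*v^2 + 1, L = 4/sqrt(16*u^2 + 196*v^2 + 1), M = 0, N = 14/sqrt(16*u^2 + 196*v^2 + 1), assemble
  H = (EN − 2FM + GL) / (2(EG − F²)) = (112*u^2 + 392*v^2 + 9)/(16*u^2 + 196*v^2 + 1)^(3/2).
At (u, v) = (3/2, -1/2): H = 359*sqrt(86)/7396.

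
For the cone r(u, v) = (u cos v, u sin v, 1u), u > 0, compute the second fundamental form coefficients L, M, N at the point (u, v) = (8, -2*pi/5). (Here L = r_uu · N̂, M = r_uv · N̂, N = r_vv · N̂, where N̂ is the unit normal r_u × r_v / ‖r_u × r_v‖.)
L = 0;  M = 0;  N = 4*sqrt(2)

Compute the unit normal N̂(u, v) = (-sqrt(2)*u*cos(v)/(2*Abs(u)), -sqrt(2)*u*sin(v)/(2*Abs(u)), sqrt(2)*u/(2*Abs(u))), and the second partials r_uu, r_uv, r_vv. Take dot products:
  L(u, v) = r_uu · N̂ = 0,
  M(u, v) = r_uv · N̂ = 0,
  N(u, v) = r_vv · N̂ = sqrt(2)*u^2/(2*Abs(u)).
Evaluating at (u, v) = (8, -2*pi/5):
  L = 0, M = 0, N = 4*sqrt(2).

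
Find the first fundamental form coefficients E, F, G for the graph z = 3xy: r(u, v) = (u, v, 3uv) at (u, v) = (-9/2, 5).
E = 226;  F = -405/2;  G = 733/4

Partials: r_u = (1, 0, 3*v), r_v = (0, 1, 3*u). As functions of (u, v):
  E = r_u · r_u = 9*v^2 + 1,
  F = r_u · r_v = 9*u*v,
  G = r_v · r_v = 9*u^2 + 1.
Evaluating at (u, v) = (-9/2, 5): E = 226, F = -405/2, G = 733/4.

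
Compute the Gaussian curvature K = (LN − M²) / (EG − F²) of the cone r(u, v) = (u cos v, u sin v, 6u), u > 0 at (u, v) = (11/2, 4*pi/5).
K = 0

Coefficients of the first fundamental form: E = 37, F = 0, G = u^2.
Coefficients of the second fundamental form: L = 0, M = 0, N = 6*sqrt(37)*u^2/(37*Abs(u)).
Assemble K = (LN − M²)/(EG − F²) = 0. At (u, v) = (11/2, 4*pi/5): K = 0.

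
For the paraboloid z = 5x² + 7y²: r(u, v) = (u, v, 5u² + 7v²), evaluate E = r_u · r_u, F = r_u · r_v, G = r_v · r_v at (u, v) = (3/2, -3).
E = 226;  F = -630;  G = 1765

Partials: r_u = (1, 0, 10*u), r_v = (0, 1, 14*v). As functions of (u, v):
  E = r_u · r_u = 100*u^2 + 1,
  F = r_u · r_v = 140*u*v,
  G = r_v · r_v = 196*v^2 + 1.
Evaluating at (u, v) = (3/2, -3): E = 226, F = -630, G = 1765.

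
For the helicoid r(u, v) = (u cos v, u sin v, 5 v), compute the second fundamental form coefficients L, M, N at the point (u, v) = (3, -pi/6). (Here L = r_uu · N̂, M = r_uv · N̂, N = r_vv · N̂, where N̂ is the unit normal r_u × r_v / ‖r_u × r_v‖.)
L = 0;  M = -5*sqrt(34)/34;  N = 0

Compute the unit normal N̂(u, v) = (5*sin(v)/sqrt(u^2 + 25), -5*cos(v)/sqrt(u^2 + 25), u/sqrt(u^2 + 25)), and the second partials r_uu, r_uv, r_vv. Take dot products:
  L(u, v) = r_uu · N̂ = 0,
  M(u, v) = r_uv · N̂ = -5/sqrt(u^2 + 25),
  N(u, v) = r_vv · N̂ = 0.
Evaluating at (u, v) = (3, -pi/6):
  L = 0, M = -5*sqrt(34)/34, N = 0.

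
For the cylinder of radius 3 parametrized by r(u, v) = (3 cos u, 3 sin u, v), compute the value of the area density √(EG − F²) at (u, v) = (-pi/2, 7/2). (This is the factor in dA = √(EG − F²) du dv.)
√(EG − F²)|_{(-pi/2, 7/2)} = 3

E = 9, F = 0, G = 1, so EG − F² = 9. Taking the positive square root: √(EG − F²) = 3. At (u, v) = (-pi/2, 7/2): 3.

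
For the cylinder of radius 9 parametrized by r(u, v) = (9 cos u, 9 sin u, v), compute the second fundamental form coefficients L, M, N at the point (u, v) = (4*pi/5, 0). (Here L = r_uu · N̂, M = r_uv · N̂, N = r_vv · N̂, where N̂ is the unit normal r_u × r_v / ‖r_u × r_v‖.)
L = -9;  M = 0;  N = 0

Compute the unit normal N̂(u, v) = (cos(u), sin(u), 0), and the second partials r_uu, r_uv, r_vv. Take dot products:
  L(u, v) = r_uu · N̂ = -9,
  M(u, v) = r_uv · N̂ = 0,
  N(u, v) = r_vv · N̂ = 0.
Evaluating at (u, v) = (4*pi/5, 0):
  L = -9, M = 0, N = 0.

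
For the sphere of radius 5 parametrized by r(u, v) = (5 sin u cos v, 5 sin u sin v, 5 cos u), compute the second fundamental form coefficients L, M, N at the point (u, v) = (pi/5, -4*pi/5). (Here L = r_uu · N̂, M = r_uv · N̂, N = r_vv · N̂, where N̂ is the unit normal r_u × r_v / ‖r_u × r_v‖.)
L = -5;  M = 0;  N = -25/8 + 5*sqrt(5)/8

Compute the unit normal N̂(u, v) = (sin(u)^2*cos(v)/Abs(sin(u)), sin(u)^2*sin(v)/Abs(sin(u)), sin(2*u)/(2*Abs(sin(u)))), and the second partials r_uu, r_uv, r_vv. Take dot products:
  L(u, v) = r_uu · N̂ = -5*sin(u)/Abs(sin(u)),
  M(u, v) = r_uv · N̂ = 0,
  N(u, v) = r_vv · N̂ = -5*sin(u)^3/Abs(sin(u)).
Evaluating at (u, v) = (pi/5, -4*pi/5):
  L = -5, M = 0, N = -25/8 + 5*sqrt(5)/8.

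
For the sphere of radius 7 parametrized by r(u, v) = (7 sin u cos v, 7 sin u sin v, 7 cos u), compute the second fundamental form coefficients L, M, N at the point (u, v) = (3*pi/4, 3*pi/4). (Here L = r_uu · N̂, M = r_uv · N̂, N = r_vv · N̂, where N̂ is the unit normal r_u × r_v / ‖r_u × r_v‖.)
L = -7;  M = 0;  N = -7/2

Compute the unit normal N̂(u, v) = (sin(u)^2*cos(v)/Abs(sin(u)), sin(u)^2*sin(v)/Abs(sin(u)), sin(2*u)/(2*Abs(sin(u)))), and the second partials r_uu, r_uv, r_vv. Take dot products:
  L(u, v) = r_uu · N̂ = -7*sin(u)/Abs(sin(u)),
  M(u, v) = r_uv · N̂ = 0,
  N(u, v) = r_vv · N̂ = -7*sin(u)^3/Abs(sin(u)).
Evaluating at (u, v) = (3*pi/4, 3*pi/4):
  L = -7, M = 0, N = -7/2.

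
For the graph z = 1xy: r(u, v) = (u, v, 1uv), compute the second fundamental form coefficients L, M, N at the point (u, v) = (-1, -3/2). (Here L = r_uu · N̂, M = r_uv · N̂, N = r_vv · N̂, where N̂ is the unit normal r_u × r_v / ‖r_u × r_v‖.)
L = 0;  M = 2*sqrt(17)/17;  N = 0

Compute the unit normal N̂(u, v) = (-v/sqrt(u^2 + v^2 + 1), -u/sqrt(u^2 + v^2 + 1), 1/sqrt(u^2 + v^2 + 1)), and the second partials r_uu, r_uv, r_vv. Take dot products:
  L(u, v) = r_uu · N̂ = 0,
  M(u, v) = r_uv · N̂ = 1/sqrt(u^2 + v^2 + 1),
  N(u, v) = r_vv · N̂ = 0.
Evaluating at (u, v) = (-1, -3/2):
  L = 0, M = 2*sqrt(17)/17, N = 0.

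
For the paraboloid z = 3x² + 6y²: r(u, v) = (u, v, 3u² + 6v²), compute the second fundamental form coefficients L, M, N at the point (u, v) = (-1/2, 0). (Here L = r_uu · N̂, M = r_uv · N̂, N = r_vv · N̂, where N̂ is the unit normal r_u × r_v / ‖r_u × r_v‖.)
L = 3*sqrt(10)/5;  M = 0;  N = 6*sqrt(10)/5

Compute the unit normal N̂(u, v) = (-6*u/sqrt(36*u^2 + 144*v^2 + 1), -12*v/sqrt(36*u^2 + 144*v^2 + 1), 1/sqrt(36*u^2 + 144*v^2 + 1)), and the second partials r_uu, r_uv, r_vv. Take dot products:
  L(u, v) = r_uu · N̂ = 6/sqrt(36*u^2 + 144*v^2 + 1),
  M(u, v) = r_uv · N̂ = 0,
  N(u, v) = r_vv · N̂ = 12/sqrt(36*u^2 + 144*v^2 + 1).
Evaluating at (u, v) = (-1/2, 0):
  L = 3*sqrt(10)/5, M = 0, N = 6*sqrt(10)/5.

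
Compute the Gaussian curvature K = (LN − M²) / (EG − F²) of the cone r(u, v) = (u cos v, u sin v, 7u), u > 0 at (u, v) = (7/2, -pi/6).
K = 0

Coefficients of the first fundamental form: E = 50, F = 0, G = u^2.
Coefficients of the second fundamental form: L = 0, M = 0, N = 7*sqrt(2)*u^2/(10*Abs(u)).
Assemble K = (LN − M²)/(EG − F²) = 0. At (u, v) = (7/2, -pi/6): K = 0.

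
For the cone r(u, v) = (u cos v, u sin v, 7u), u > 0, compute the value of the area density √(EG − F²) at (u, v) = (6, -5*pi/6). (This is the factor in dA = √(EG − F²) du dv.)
√(EG − F²)|_{(6, -5*pi/6)} = 30*sqrt(2)

E = 50, F = 0, G = u^2, so EG − F² = 50*u^2. Taking the positive square root: √(EG − F²) = 5*sqrt(2)*Abs(u). At (u, v) = (6, -5*pi/6): 30*sqrt(2).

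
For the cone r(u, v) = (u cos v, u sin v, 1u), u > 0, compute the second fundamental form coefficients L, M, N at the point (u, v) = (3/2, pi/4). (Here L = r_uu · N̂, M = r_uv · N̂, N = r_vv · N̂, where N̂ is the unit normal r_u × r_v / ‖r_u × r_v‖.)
L = 0;  M = 0;  N = 3*sqrt(2)/4

Compute the unit normal N̂(u, v) = (-sqrt(2)*u*cos(v)/(2*Abs(u)), -sqrt(2)*u*sin(v)/(2*Abs(u)), sqrt(2)*u/(2*Abs(u))), and the second partials r_uu, r_uv, r_vv. Take dot products:
  L(u, v) = r_uu · N̂ = 0,
  M(u, v) = r_uv · N̂ = 0,
  N(u, v) = r_vv · N̂ = sqrt(2)*u^2/(2*Abs(u)).
Evaluating at (u, v) = (3/2, pi/4):
  L = 0, M = 0, N = 3*sqrt(2)/4.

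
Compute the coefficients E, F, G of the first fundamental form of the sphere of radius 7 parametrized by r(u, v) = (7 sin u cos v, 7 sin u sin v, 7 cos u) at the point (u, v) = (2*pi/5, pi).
E = 49;  F = 0;  G = 49*sqrt(5)/8 + 245/8

Partials: r_u = (7*cos(u)*cos(v), 7*sin(v)*cos(u), -7*sin(u)), r_v = (-7*sin(u)*sin(v), 7*sin(u)*cos(v), 0). As functions of (u, v):
  E = r_u · r_u = 49,
  F = r_u · r_v = 0,
  G = r_v · r_v = 49*sin(u)^2.
Evaluating at (u, v) = (2*pi/5, pi): E = 49, F = 0, G = 49*sqrt(5)/8 + 245/8.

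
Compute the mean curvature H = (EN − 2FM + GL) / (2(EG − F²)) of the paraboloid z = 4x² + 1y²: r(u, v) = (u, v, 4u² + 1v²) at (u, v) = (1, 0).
H = 69*sqrt(65)/4225

With E = 64*u^2 + 1, F = 16*u*v, G = 4*v^2 + 1, L = 8/sqrt(64*u^2 + 4*v^2 + 1), M = 0, N = 2/sqrt(64*u^2 + 4*v^2 + 1), assemble
  H = (EN − 2FM + GL) / (2(EG − F²)) = (64*u^2 + 16*v^2 + 5)/(64*u^2 + 4*v^2 + 1)^(3/2).
At (u, v) = (1, 0): H = 69*sqrt(65)/4225.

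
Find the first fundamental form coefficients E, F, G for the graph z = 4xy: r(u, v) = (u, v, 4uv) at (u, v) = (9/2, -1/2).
E = 5;  F = -36;  G = 325

Partials: r_u = (1, 0, 4*v), r_v = (0, 1, 4*u). As functions of (u, v):
  E = r_u · r_u = 16*v^2 + 1,
  F = r_u · r_v = 16*u*v,
  G = r_v · r_v = 16*u^2 + 1.
Evaluating at (u, v) = (9/2, -1/2): E = 5, F = -36, G = 325.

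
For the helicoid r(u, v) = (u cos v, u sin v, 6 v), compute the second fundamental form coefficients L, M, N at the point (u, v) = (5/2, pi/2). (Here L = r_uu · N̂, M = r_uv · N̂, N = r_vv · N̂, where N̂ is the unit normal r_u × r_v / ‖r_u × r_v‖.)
L = 0;  M = -12/13;  N = 0

Compute the unit normal N̂(u, v) = (6*sin(v)/sqrt(u^2 + 36), -6*cos(v)/sqrt(u^2 + 36), u/sqrt(u^2 + 36)), and the second partials r_uu, r_uv, r_vv. Take dot products:
  L(u, v) = r_uu · N̂ = 0,
  M(u, v) = r_uv · N̂ = -6/sqrt(u^2 + 36),
  N(u, v) = r_vv · N̂ = 0.
Evaluating at (u, v) = (5/2, pi/2):
  L = 0, M = -12/13, N = 0.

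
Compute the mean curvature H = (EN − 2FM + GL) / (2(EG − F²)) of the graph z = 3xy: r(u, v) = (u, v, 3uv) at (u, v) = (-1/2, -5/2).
H = -135*sqrt(238)/28322

With E = 9*v^2 + 1, F = 9*u*v, G = 9*u^2 + 1, L = 0, M = 3/sqrt(9*u^2 + 9*v^2 + 1), N = 0, assemble
  H = (EN − 2FM + GL) / (2(EG − F²)) = -27*u*v/(9*u^2 + 9*v^2 + 1)^(3/2).
At (u, v) = (-1/2, -5/2): H = -135*sqrt(238)/28322.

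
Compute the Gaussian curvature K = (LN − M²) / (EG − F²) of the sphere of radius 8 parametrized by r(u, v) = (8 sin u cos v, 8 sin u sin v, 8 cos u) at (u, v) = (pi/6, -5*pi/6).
K = 1/64

Coefficients of the first fundamental form: E = 64, F = 0, G = 64*sin(u)^2.
Coefficients of the second fundamental form: L = -8*sin(u)/Abs(sin(u)), M = 0, N = -8*sin(u)^3/Abs(sin(u)).
Assemble K = (LN − M²)/(EG − F²) = 1/64. At (u, v) = (pi/6, -5*pi/6): K = 1/64.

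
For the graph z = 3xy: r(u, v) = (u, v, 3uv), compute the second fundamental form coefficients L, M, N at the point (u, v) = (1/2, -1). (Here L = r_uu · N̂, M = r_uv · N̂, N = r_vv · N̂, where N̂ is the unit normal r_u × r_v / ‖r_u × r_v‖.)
L = 0;  M = 6/7;  N = 0

Compute the unit normal N̂(u, v) = (-3*v/sqrt(9*u^2 + 9*v^2 + 1), -3*u/sqrt(9*u^2 + 9*v^2 + 1), 1/sqrt(9*u^2 + 9*v^2 + 1)), and the second partials r_uu, r_uv, r_vv. Take dot products:
  L(u, v) = r_uu · N̂ = 0,
  M(u, v) = r_uv · N̂ = 3/sqrt(9*u^2 + 9*v^2 + 1),
  N(u, v) = r_vv · N̂ = 0.
Evaluating at (u, v) = (1/2, -1):
  L = 0, M = 6/7, N = 0.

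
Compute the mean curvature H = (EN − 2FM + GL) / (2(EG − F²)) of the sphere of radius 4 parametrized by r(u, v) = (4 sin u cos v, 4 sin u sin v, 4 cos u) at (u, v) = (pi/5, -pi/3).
H = -1/4

With E = 16, F = 0, G = 16*sin(u)^2, L = -4*sin(u)/Abs(sin(u)), M = 0, N = -4*sin(u)^3/Abs(sin(u)), assemble
  H = (EN − 2FM + GL) / (2(EG − F²)) = -sin(u)/(4*Abs(sin(u))).
At (u, v) = (pi/5, -pi/3): H = -1/4.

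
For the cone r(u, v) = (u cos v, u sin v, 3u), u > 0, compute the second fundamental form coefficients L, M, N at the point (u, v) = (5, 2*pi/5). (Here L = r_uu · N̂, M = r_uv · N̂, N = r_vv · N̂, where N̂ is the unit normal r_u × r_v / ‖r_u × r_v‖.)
L = 0;  M = 0;  N = 3*sqrt(10)/2

Compute the unit normal N̂(u, v) = (-3*sqrt(10)*u*cos(v)/(10*Abs(u)), -3*sqrt(10)*u*sin(v)/(10*Abs(u)), sqrt(10)*u/(10*Abs(u))), and the second partials r_uu, r_uv, r_vv. Take dot products:
  L(u, v) = r_uu · N̂ = 0,
  M(u, v) = r_uv · N̂ = 0,
  N(u, v) = r_vv · N̂ = 3*sqrt(10)*u^2/(10*Abs(u)).
Evaluating at (u, v) = (5, 2*pi/5):
  L = 0, M = 0, N = 3*sqrt(10)/2.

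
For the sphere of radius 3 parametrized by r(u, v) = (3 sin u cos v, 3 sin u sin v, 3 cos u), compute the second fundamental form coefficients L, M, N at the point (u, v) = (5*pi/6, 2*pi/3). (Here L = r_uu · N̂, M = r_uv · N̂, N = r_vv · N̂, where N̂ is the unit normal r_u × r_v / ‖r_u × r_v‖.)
L = -3;  M = 0;  N = -3/4

Compute the unit normal N̂(u, v) = (sin(u)^2*cos(v)/Abs(sin(u)), sin(u)^2*sin(v)/Abs(sin(u)), sin(2*u)/(2*Abs(sin(u)))), and the second partials r_uu, r_uv, r_vv. Take dot products:
  L(u, v) = r_uu · N̂ = -3*sin(u)/Abs(sin(u)),
  M(u, v) = r_uv · N̂ = 0,
  N(u, v) = r_vv · N̂ = -3*sin(u)^3/Abs(sin(u)).
Evaluating at (u, v) = (5*pi/6, 2*pi/3):
  L = -3, M = 0, N = -3/4.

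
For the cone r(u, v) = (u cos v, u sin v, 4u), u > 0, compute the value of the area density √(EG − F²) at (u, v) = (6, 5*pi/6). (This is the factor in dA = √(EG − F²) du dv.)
√(EG − F²)|_{(6, 5*pi/6)} = 6*sqrt(17)

E = 17, F = 0, G = u^2, so EG − F² = 17*u^2. Taking the positive square root: √(EG − F²) = sqrt(17)*Abs(u). At (u, v) = (6, 5*pi/6): 6*sqrt(17).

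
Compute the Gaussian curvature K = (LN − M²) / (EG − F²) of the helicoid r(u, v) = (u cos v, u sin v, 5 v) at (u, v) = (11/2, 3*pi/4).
K = -400/48841

Coefficients of the first fundamental form: E = 1, F = 0, G = u^2 + 25.
Coefficients of the second fundamental form: L = 0, M = -5/sqrt(u^2 + 25), N = 0.
Assemble K = (LN − M²)/(EG − F²) = -25/(u^2 + 25)^2. At (u, v) = (11/2, 3*pi/4): K = -400/48841.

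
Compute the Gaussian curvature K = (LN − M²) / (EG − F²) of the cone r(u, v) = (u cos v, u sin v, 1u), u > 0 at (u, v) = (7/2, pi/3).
K = 0

Coefficients of the first fundamental form: E = 2, F = 0, G = u^2.
Coefficients of the second fundamental form: L = 0, M = 0, N = sqrt(2)*u^2/(2*Abs(u)).
Assemble K = (LN − M²)/(EG − F²) = 0. At (u, v) = (7/2, pi/3): K = 0.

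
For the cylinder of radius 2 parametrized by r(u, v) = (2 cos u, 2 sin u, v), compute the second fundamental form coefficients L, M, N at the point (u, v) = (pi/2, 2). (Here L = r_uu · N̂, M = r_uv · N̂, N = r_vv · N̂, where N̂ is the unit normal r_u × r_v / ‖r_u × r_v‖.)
L = -2;  M = 0;  N = 0

Compute the unit normal N̂(u, v) = (cos(u), sin(u), 0), and the second partials r_uu, r_uv, r_vv. Take dot products:
  L(u, v) = r_uu · N̂ = -2,
  M(u, v) = r_uv · N̂ = 0,
  N(u, v) = r_vv · N̂ = 0.
Evaluating at (u, v) = (pi/2, 2):
  L = -2, M = 0, N = 0.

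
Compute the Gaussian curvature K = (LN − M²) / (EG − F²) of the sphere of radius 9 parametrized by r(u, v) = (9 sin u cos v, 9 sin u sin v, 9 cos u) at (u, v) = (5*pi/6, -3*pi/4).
K = 1/81

Coefficients of the first fundamental form: E = 81, F = 0, G = 81*sin(u)^2.
Coefficients of the second fundamental form: L = -9*sin(u)/Abs(sin(u)), M = 0, N = -9*sin(u)^3/Abs(sin(u)).
Assemble K = (LN − M²)/(EG − F²) = 1/81. At (u, v) = (5*pi/6, -3*pi/4): K = 1/81.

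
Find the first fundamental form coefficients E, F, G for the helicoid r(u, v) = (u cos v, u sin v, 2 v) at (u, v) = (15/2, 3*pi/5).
E = 1;  F = 0;  G = 241/4

Partials: r_u = (cos(v), sin(v), 0), r_v = (-u*sin(v), u*cos(v), 2). As functions of (u, v):
  E = r_u · r_u = 1,
  F = r_u · r_v = 0,
  G = r_v · r_v = u^2 + 4.
Evaluating at (u, v) = (15/2, 3*pi/5): E = 1, F = 0, G = 241/4.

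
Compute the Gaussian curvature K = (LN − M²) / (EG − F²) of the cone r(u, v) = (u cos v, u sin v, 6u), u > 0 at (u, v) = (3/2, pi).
K = 0

Coefficients of the first fundamental form: E = 37, F = 0, G = u^2.
Coefficients of the second fundamental form: L = 0, M = 0, N = 6*sqrt(37)*u^2/(37*Abs(u)).
Assemble K = (LN − M²)/(EG − F²) = 0. At (u, v) = (3/2, pi): K = 0.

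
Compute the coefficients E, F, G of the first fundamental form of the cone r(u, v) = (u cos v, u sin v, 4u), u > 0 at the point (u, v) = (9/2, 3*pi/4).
E = 17;  F = 0;  G = 81/4

Partials: r_u = (cos(v), sin(v), 4), r_v = (-u*sin(v), u*cos(v), 0). As functions of (u, v):
  E = r_u · r_u = 17,
  F = r_u · r_v = 0,
  G = r_v · r_v = u^2.
Evaluating at (u, v) = (9/2, 3*pi/4): E = 17, F = 0, G = 81/4.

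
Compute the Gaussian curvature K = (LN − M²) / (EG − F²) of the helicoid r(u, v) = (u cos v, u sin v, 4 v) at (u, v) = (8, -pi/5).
K = -1/400

Coefficients of the first fundamental form: E = 1, F = 0, G = u^2 + 16.
Coefficients of the second fundamental form: L = 0, M = -4/sqrt(u^2 + 16), N = 0.
Assemble K = (LN − M²)/(EG − F²) = -16/(u^2 + 16)^2. At (u, v) = (8, -pi/5): K = -1/400.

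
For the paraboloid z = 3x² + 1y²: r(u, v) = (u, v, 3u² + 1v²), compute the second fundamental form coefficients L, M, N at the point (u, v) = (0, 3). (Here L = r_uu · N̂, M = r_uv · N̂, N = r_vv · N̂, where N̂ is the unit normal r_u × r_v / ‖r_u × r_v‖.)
L = 6*sqrt(37)/37;  M = 0;  N = 2*sqrt(37)/37

Compute the unit normal N̂(u, v) = (-6*u/sqrt(36*u^2 + 4*v^2 + 1), -2*v/sqrt(36*u^2 + 4*v^2 + 1), 1/sqrt(36*u^2 + 4*v^2 + 1)), and the second partials r_uu, r_uv, r_vv. Take dot products:
  L(u, v) = r_uu · N̂ = 6/sqrt(36*u^2 + 4*v^2 + 1),
  M(u, v) = r_uv · N̂ = 0,
  N(u, v) = r_vv · N̂ = 2/sqrt(36*u^2 + 4*v^2 + 1).
Evaluating at (u, v) = (0, 3):
  L = 6*sqrt(37)/37, M = 0, N = 2*sqrt(37)/37.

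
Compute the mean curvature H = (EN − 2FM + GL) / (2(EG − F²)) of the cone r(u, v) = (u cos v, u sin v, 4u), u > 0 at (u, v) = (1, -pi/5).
H = 2*sqrt(17)/17

With E = 17, F = 0, G = u^2, L = 0, M = 0, N = 4*sqrt(17)*u^2/(17*Abs(u)), assemble
  H = (EN − 2FM + GL) / (2(EG − F²)) = 2*sqrt(17)/(17*Abs(u)).
At (u, v) = (1, -pi/5): H = 2*sqrt(17)/17.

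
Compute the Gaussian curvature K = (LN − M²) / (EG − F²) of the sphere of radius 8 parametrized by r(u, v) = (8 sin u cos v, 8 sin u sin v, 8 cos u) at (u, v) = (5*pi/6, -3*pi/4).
K = 1/64

Coefficients of the first fundamental form: E = 64, F = 0, G = 64*sin(u)^2.
Coefficients of the second fundamental form: L = -8*sin(u)/Abs(sin(u)), M = 0, N = -8*sin(u)^3/Abs(sin(u)).
Assemble K = (LN − M²)/(EG − F²) = 1/64. At (u, v) = (5*pi/6, -3*pi/4): K = 1/64.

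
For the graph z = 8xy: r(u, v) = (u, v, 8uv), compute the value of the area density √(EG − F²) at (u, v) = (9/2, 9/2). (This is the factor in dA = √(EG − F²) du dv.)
√(EG − F²)|_{(9/2, 9/2)} = sqrt(2593)

E = 64*v^2 + 1, F = 64*u*v, G = 64*u^2 + 1, so EG − F² = 64*u^2 + 64*v^2 + 1. Taking the positive square root: √(EG − F²) = sqrt(64*u^2 + 64*v^2 + 1). At (u, v) = (9/2, 9/2): sqrt(2593).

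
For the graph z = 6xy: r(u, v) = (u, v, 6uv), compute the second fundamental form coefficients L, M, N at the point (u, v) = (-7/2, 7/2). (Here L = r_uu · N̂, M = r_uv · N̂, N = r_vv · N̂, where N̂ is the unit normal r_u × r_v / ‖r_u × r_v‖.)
L = 0;  M = 6*sqrt(883)/883;  N = 0

Compute the unit normal N̂(u, v) = (-6*v/sqrt(36*u^2 + 36*v^2 + 1), -6*u/sqrt(36*u^2 + 36*v^2 + 1), 1/sqrt(36*u^2 + 36*v^2 + 1)), and the second partials r_uu, r_uv, r_vv. Take dot products:
  L(u, v) = r_uu · N̂ = 0,
  M(u, v) = r_uv · N̂ = 6/sqrt(36*u^2 + 36*v^2 + 1),
  N(u, v) = r_vv · N̂ = 0.
Evaluating at (u, v) = (-7/2, 7/2):
  L = 0, M = 6*sqrt(883)/883, N = 0.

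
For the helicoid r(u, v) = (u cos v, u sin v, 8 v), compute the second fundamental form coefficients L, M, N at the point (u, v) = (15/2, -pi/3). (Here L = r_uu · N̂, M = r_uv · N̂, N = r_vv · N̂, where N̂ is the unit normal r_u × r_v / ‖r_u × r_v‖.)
L = 0;  M = -16*sqrt(481)/481;  N = 0

Compute the unit normal N̂(u, v) = (8*sin(v)/sqrt(u^2 + 64), -8*cos(v)/sqrt(u^2 + 64), u/sqrt(u^2 + 64)), and the second partials r_uu, r_uv, r_vv. Take dot products:
  L(u, v) = r_uu · N̂ = 0,
  M(u, v) = r_uv · N̂ = -8/sqrt(u^2 + 64),
  N(u, v) = r_vv · N̂ = 0.
Evaluating at (u, v) = (15/2, -pi/3):
  L = 0, M = -16*sqrt(481)/481, N = 0.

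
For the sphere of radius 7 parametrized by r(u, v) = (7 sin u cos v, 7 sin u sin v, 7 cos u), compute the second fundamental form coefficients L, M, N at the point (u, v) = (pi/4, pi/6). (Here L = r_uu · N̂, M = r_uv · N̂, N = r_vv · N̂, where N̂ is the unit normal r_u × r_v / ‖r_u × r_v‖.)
L = -7;  M = 0;  N = -7/2

Compute the unit normal N̂(u, v) = (sin(u)^2*cos(v)/Abs(sin(u)), sin(u)^2*sin(v)/Abs(sin(u)), sin(2*u)/(2*Abs(sin(u)))), and the second partials r_uu, r_uv, r_vv. Take dot products:
  L(u, v) = r_uu · N̂ = -7*sin(u)/Abs(sin(u)),
  M(u, v) = r_uv · N̂ = 0,
  N(u, v) = r_vv · N̂ = -7*sin(u)^3/Abs(sin(u)).
Evaluating at (u, v) = (pi/4, pi/6):
  L = -7, M = 0, N = -7/2.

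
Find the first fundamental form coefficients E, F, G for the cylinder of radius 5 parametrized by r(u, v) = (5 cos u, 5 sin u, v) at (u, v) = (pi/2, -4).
E = 25;  F = 0;  G = 1

Partials: r_u = (-5*sin(u), 5*cos(u), 0), r_v = (0, 0, 1). As functions of (u, v):
  E = r_u · r_u = 25,
  F = r_u · r_v = 0,
  G = r_v · r_v = 1.
Evaluating at (u, v) = (pi/2, -4): E = 25, F = 0, G = 1.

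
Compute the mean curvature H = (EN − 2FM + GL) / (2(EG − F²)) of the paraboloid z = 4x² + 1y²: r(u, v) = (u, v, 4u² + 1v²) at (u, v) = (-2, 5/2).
H = 361*sqrt(282)/79524

With E = 64*u^2 + 1, F = 16*u*v, G = 4*v^2 + 1, L = 8/sqrt(64*u^2 + 4*v^2 + 1), M = 0, N = 2/sqrt(64*u^2 + 4*v^2 + 1), assemble
  H = (EN − 2FM + GL) / (2(EG − F²)) = (64*u^2 + 16*v^2 + 5)/(64*u^2 + 4*v^2 + 1)^(3/2).
At (u, v) = (-2, 5/2): H = 361*sqrt(282)/79524.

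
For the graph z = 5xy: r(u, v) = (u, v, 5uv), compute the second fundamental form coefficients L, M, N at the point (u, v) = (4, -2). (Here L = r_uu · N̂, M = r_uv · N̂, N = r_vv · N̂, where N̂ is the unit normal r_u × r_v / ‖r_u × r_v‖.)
L = 0;  M = 5*sqrt(501)/501;  N = 0

Compute the unit normal N̂(u, v) = (-5*v/sqrt(25*u^2 + 25*v^2 + 1), -5*u/sqrt(25*u^2 + 25*v^2 + 1), 1/sqrt(25*u^2 + 25*v^2 + 1)), and the second partials r_uu, r_uv, r_vv. Take dot products:
  L(u, v) = r_uu · N̂ = 0,
  M(u, v) = r_uv · N̂ = 5/sqrt(25*u^2 + 25*v^2 + 1),
  N(u, v) = r_vv · N̂ = 0.
Evaluating at (u, v) = (4, -2):
  L = 0, M = 5*sqrt(501)/501, N = 0.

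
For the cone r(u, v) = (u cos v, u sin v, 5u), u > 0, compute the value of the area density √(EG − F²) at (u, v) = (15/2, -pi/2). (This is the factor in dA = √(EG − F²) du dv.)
√(EG − F²)|_{(15/2, -pi/2)} = 15*sqrt(26)/2

E = 26, F = 0, G = u^2, so EG − F² = 26*u^2. Taking the positive square root: √(EG − F²) = sqrt(26)*Abs(u). At (u, v) = (15/2, -pi/2): 15*sqrt(26)/2.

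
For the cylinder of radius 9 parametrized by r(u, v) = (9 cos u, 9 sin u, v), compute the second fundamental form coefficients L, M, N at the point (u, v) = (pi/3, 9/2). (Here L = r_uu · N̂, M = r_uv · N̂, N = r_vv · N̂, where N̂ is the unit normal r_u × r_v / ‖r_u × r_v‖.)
L = -9;  M = 0;  N = 0

Compute the unit normal N̂(u, v) = (cos(u), sin(u), 0), and the second partials r_uu, r_uv, r_vv. Take dot products:
  L(u, v) = r_uu · N̂ = -9,
  M(u, v) = r_uv · N̂ = 0,
  N(u, v) = r_vv · N̂ = 0.
Evaluating at (u, v) = (pi/3, 9/2):
  L = -9, M = 0, N = 0.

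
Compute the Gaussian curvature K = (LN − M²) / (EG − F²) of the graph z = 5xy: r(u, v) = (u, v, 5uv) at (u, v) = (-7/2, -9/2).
K = -100/2647129

Coefficients of the first fundamental form: E = 25*v^2 + 1, F = 25*u*v, G = 25*u^2 + 1.
Coefficients of the second fundamental form: L = 0, M = 5/sqrt(25*u^2 + 25*v^2 + 1), N = 0.
Assemble K = (LN − M²)/(EG − F²) = -25/(625*u^4 + 1250*u^2*v^2 + 50*u^2 + 625*v^4 + 50*v^2 + 1). At (u, v) = (-7/2, -9/2): K = -100/2647129.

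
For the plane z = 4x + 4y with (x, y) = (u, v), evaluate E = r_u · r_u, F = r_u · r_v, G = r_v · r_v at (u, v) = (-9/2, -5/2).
E = 17;  F = 16;  G = 17

Partials: r_u = (1, 0, 4), r_v = (0, 1, 4). As functions of (u, v):
  E = r_u · r_u = 17,
  F = r_u · r_v = 16,
  G = r_v · r_v = 17.
Evaluating at (u, v) = (-9/2, -5/2): E = 17, F = 16, G = 17.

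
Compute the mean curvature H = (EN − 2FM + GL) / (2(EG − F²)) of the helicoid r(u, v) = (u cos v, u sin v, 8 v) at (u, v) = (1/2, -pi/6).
H = 0

With E = 1, F = 0, G = u^2 + 64, L = 0, M = -8/sqrt(u^2 + 64), N = 0, assemble
  H = (EN − 2FM + GL) / (2(EG − F²)) = 0.
At (u, v) = (1/2, -pi/6): H = 0.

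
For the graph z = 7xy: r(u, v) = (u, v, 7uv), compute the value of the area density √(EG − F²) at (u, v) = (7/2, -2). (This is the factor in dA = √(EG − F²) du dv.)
√(EG − F²)|_{(7/2, -2)} = sqrt(3189)/2

E = 49*v^2 + 1, F = 49*u*v, G = 49*u^2 + 1, so EG − F² = 49*u^2 + 49*v^2 + 1. Taking the positive square root: √(EG − F²) = sqrt(49*u^2 + 49*v^2 + 1). At (u, v) = (7/2, -2): sqrt(3189)/2.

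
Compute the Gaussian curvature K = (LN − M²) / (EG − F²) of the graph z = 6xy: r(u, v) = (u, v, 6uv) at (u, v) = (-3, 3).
K = -36/421201

Coefficients of the first fundamental form: E = 36*v^2 + 1, F = 36*u*v, G = 36*u^2 + 1.
Coefficients of the second fundamental form: L = 0, M = 6/sqrt(36*u^2 + 36*v^2 + 1), N = 0.
Assemble K = (LN − M²)/(EG − F²) = -36/(1296*u^4 + 2592*u^2*v^2 + 72*u^2 + 1296*v^4 + 72*v^2 + 1). At (u, v) = (-3, 3): K = -36/421201.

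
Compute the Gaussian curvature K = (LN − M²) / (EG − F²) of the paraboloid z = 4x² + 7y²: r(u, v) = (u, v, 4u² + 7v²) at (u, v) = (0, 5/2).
K = 28/375769

Coefficients of the first fundamental form: E = 64*u^2 + 1, F = 112*u*v, G = 196*v^2 + 1.
Coefficients of the second fundamental form: L = 8/sqrt(64*u^2 + 196*v^2 + 1), M = 0, N = 14/sqrt(64*u^2 + 196*v^2 + 1).
Assemble K = (LN − M²)/(EG − F²) = 112/(4096*u^4 + 25088*u^2*v^2 + 128*u^2 + 38416*v^4 + 392*v^2 + 1). At (u, v) = (0, 5/2): K = 28/375769.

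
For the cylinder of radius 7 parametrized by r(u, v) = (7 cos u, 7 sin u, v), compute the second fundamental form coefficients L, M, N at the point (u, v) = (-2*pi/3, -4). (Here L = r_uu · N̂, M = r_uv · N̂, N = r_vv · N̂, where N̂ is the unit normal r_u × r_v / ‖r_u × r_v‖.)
L = -7;  M = 0;  N = 0

Compute the unit normal N̂(u, v) = (cos(u), sin(u), 0), and the second partials r_uu, r_uv, r_vv. Take dot products:
  L(u, v) = r_uu · N̂ = -7,
  M(u, v) = r_uv · N̂ = 0,
  N(u, v) = r_vv · N̂ = 0.
Evaluating at (u, v) = (-2*pi/3, -4):
  L = -7, M = 0, N = 0.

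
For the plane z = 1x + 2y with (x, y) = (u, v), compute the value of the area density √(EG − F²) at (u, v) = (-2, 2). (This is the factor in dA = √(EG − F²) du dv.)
√(EG − F²)|_{(-2, 2)} = sqrt(6)

E = 2, F = 2, G = 5, so EG − F² = 6. Taking the positive square root: √(EG − F²) = sqrt(6). At (u, v) = (-2, 2): sqrt(6).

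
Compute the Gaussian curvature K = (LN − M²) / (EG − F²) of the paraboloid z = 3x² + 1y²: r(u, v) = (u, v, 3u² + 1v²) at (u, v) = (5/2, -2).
K = 3/14641

Coefficients of the first fundamental form: E = 36*u^2 + 1, F = 12*u*v, G = 4*v^2 + 1.
Coefficients of the second fundamental form: L = 6/sqrt(36*u^2 + 4*v^2 + 1), M = 0, N = 2/sqrt(36*u^2 + 4*v^2 + 1).
Assemble K = (LN − M²)/(EG − F²) = 12/(1296*u^4 + 288*u^2*v^2 + 72*u^2 + 16*v^4 + 8*v^2 + 1). At (u, v) = (5/2, -2): K = 3/14641.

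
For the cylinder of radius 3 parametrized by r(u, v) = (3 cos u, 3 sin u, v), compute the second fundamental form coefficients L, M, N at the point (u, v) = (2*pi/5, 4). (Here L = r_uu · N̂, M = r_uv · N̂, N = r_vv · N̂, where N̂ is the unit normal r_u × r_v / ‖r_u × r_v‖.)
L = -3;  M = 0;  N = 0

Compute the unit normal N̂(u, v) = (cos(u), sin(u), 0), and the second partials r_uu, r_uv, r_vv. Take dot products:
  L(u, v) = r_uu · N̂ = -3,
  M(u, v) = r_uv · N̂ = 0,
  N(u, v) = r_vv · N̂ = 0.
Evaluating at (u, v) = (2*pi/5, 4):
  L = -3, M = 0, N = 0.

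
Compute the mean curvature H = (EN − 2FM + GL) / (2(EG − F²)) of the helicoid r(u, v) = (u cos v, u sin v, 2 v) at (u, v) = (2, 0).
H = 0

With E = 1, F = 0, G = u^2 + 4, L = 0, M = -2/sqrt(u^2 + 4), N = 0, assemble
  H = (EN − 2FM + GL) / (2(EG − F²)) = 0.
At (u, v) = (2, 0): H = 0.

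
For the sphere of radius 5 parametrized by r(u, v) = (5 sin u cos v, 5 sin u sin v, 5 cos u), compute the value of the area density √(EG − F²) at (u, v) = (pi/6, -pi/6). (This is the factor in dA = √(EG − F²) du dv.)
√(EG − F²)|_{(pi/6, -pi/6)} = 25/2

E = 25, F = 0, G = 25*sin(u)^2, so EG − F² = 625*sin(u)^2. Taking the positive square root: √(EG − F²) = 25*Abs(sin(u)). At (u, v) = (pi/6, -pi/6): 25/2.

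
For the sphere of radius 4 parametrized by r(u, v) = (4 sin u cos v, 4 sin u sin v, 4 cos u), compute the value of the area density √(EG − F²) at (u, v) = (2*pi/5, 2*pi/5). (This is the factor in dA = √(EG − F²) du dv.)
√(EG − F²)|_{(2*pi/5, 2*pi/5)} = 4*sqrt(2*sqrt(5) + 10)

E = 16, F = 0, G = 16*sin(u)^2, so EG − F² = 256*sin(u)^2. Taking the positive square root: √(EG − F²) = 16*Abs(sin(u)). At (u, v) = (2*pi/5, 2*pi/5): 4*sqrt(2*sqrt(5) + 10).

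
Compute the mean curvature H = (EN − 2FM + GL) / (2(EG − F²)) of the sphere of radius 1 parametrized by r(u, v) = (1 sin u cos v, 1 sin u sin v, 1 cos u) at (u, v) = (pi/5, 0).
H = -1

With E = 1, F = 0, G = sin(u)^2, L = -sin(u)/Abs(sin(u)), M = 0, N = -sin(u)^3/Abs(sin(u)), assemble
  H = (EN − 2FM + GL) / (2(EG − F²)) = -sin(u)/Abs(sin(u)).
At (u, v) = (pi/5, 0): H = -1.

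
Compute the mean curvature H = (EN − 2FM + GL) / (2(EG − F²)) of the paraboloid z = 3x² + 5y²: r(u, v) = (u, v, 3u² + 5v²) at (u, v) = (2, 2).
H = 1928*sqrt(545)/297025

With E = 36*u^2 + 1, F = 60*u*v, G = 100*v^2 + 1, L = 6/sqrt(36*u^2 + 100*v^2 + 1), M = 0, N = 10/sqrt(36*u^2 + 100*v^2 + 1), assemble
  H = (EN − 2FM + GL) / (2(EG − F²)) = 4*(45*u^2 + 75*v^2 + 2)/(36*u^2 + 100*v^2 + 1)^(3/2).
At (u, v) = (2, 2): H = 1928*sqrt(545)/297025.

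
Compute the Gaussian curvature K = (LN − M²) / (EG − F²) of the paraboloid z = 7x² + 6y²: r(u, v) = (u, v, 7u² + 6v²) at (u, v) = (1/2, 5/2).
K = 42/225625

Coefficients of the first fundamental form: E = 196*u^2 + 1, F = 168*u*v, G = 144*v^2 + 1.
Coefficients of the second fundamental form: L = 14/sqrt(196*u^2 + 144*v^2 + 1), M = 0, N = 12/sqrt(196*u^2 + 144*v^2 + 1).
Assemble K = (LN − M²)/(EG − F²) = 168/(38416*u^4 + 56448*u^2*v^2 + 392*u^2 + 20736*v^4 + 288*v^2 + 1). At (u, v) = (1/2, 5/2): K = 42/225625.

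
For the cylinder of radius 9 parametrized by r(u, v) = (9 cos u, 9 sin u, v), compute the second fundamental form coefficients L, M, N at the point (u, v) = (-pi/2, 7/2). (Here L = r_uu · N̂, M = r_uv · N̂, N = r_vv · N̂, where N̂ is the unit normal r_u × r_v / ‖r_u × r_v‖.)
L = -9;  M = 0;  N = 0

Compute the unit normal N̂(u, v) = (cos(u), sin(u), 0), and the second partials r_uu, r_uv, r_vv. Take dot products:
  L(u, v) = r_uu · N̂ = -9,
  M(u, v) = r_uv · N̂ = 0,
  N(u, v) = r_vv · N̂ = 0.
Evaluating at (u, v) = (-pi/2, 7/2):
  L = -9, M = 0, N = 0.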